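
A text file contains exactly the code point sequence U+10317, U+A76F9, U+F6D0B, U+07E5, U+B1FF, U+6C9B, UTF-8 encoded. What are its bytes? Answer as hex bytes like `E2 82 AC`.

U+10317: 4-byte form → F0 90 8C 97.
U+A76F9: 4-byte form → F2 A7 9B B9.
U+F6D0B: 4-byte form → F3 B6 B4 8B.
U+07E5: 2-byte form → DF A5.
U+B1FF: 3-byte form → EB 87 BF.
U+6C9B: 3-byte form → E6 B2 9B.
Concatenated (20 bytes): F0 90 8C 97 F2 A7 9B B9 F3 B6 B4 8B DF A5 EB 87 BF E6 B2 9B.

F0 90 8C 97 F2 A7 9B B9 F3 B6 B4 8B DF A5 EB 87 BF E6 B2 9B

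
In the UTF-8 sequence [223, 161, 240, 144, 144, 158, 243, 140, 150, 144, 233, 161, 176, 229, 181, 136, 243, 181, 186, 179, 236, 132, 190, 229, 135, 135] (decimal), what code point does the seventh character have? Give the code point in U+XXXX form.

U+C13E

Offset 0: leading byte 0xDF = 11011111 → 2-byte char #1 = DF A1.
Offset 2: leading byte 0xF0 = 11110000 → 4-byte char #2 = F0 90 90 9E.
Offset 6: leading byte 0xF3 = 11110011 → 4-byte char #3 = F3 8C 96 90.
Offset 10: leading byte 0xE9 = 11101001 → 3-byte char #4 = E9 A1 B0.
Offset 13: leading byte 0xE5 = 11100101 → 3-byte char #5 = E5 B5 88.
Offset 16: leading byte 0xF3 = 11110011 → 4-byte char #6 = F3 B5 BA B3.
Offset 20: leading byte 0xEC = 11101100 → 3-byte char #7 = EC 84 BE.
Leading byte 0xEC = 11101100 matches 1110xxxx → 3-byte sequence.
Byte 1: 0xEC = 11101100, payload 1100 (4 bits).
Byte 2: 0x84 = 10000100 (10xxxxxx ✓), payload 000100.
Byte 3: 0xBE = 10111110 (10xxxxxx ✓), payload 111110.
Concatenate: 1100000100111110 = 0xC13E (16 bits → U+C13E).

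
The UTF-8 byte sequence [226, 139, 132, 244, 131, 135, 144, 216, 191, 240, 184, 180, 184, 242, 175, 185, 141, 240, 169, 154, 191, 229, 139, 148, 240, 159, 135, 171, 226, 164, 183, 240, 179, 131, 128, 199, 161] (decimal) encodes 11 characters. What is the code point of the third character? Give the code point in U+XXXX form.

U+063F

Offset 0: leading byte 0xE2 = 11100010 → 3-byte char #1 = E2 8B 84.
Offset 3: leading byte 0xF4 = 11110100 → 4-byte char #2 = F4 83 87 90.
Offset 7: leading byte 0xD8 = 11011000 → 2-byte char #3 = D8 BF.
Leading byte 0xD8 = 11011000 matches 110xxxxx → 2-byte sequence.
Byte 1: 0xD8 = 11011000, payload 11000 (5 bits).
Byte 2: 0xBF = 10111111 (10xxxxxx ✓), payload 111111.
Concatenate: 11000111111 = 0x63F (11 bits → U+063F).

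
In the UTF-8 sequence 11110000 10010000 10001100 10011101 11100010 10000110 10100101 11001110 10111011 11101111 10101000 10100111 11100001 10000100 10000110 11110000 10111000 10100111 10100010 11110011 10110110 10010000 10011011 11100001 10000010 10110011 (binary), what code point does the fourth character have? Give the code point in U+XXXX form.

Offset 0: leading byte 0xF0 = 11110000 → 4-byte char #1 = F0 90 8C 9D.
Offset 4: leading byte 0xE2 = 11100010 → 3-byte char #2 = E2 86 A5.
Offset 7: leading byte 0xCE = 11001110 → 2-byte char #3 = CE BB.
Offset 9: leading byte 0xEF = 11101111 → 3-byte char #4 = EF A8 A7.
Leading byte 0xEF = 11101111 matches 1110xxxx → 3-byte sequence.
Byte 1: 0xEF = 11101111, payload 1111 (4 bits).
Byte 2: 0xA8 = 10101000 (10xxxxxx ✓), payload 101000.
Byte 3: 0xA7 = 10100111 (10xxxxxx ✓), payload 100111.
Concatenate: 1111101000100111 = 0xFA27 (16 bits → U+FA27).

U+FA27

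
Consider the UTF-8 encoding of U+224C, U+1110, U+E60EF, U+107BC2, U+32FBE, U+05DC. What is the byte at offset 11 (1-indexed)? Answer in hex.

0xF4

1-indexed offset 11 is 0-indexed offset 10.
U+224C → 3-byte form E2 89 8C at offsets 0–2.
U+1110 → 3-byte form E1 84 90 at offsets 3–5.
U+E60EF → 4-byte form F3 A6 83 AF at offsets 6–9.
U+107BC2 → 4-byte form F4 87 AF 82 at offsets 10–13.
Offset 10 falls in char 4's range; it's byte 1 of F4 87 AF 82 = 0xF4.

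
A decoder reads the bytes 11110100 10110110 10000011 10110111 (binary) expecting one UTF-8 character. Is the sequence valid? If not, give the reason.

invalid (encodes a value above U+10FFFF)

Leading byte 0xF4 = 11110100 → 4-byte form.
Payload = 0x1360F7, which exceeds U+10FFFF, the maximum Unicode code point. (Leading bytes F5–FF, or F4 followed by ≥ 0x90, are invalid.)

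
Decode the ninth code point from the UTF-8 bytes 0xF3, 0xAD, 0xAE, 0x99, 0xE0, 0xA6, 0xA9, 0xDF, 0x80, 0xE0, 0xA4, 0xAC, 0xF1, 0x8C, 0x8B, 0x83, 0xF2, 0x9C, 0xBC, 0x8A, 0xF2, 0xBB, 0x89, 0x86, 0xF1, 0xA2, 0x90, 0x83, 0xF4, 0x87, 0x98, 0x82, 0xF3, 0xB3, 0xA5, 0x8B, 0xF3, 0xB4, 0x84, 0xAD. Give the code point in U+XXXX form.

Offset 0: leading byte 0xF3 = 11110011 → 4-byte char #1 = F3 AD AE 99.
Offset 4: leading byte 0xE0 = 11100000 → 3-byte char #2 = E0 A6 A9.
Offset 7: leading byte 0xDF = 11011111 → 2-byte char #3 = DF 80.
Offset 9: leading byte 0xE0 = 11100000 → 3-byte char #4 = E0 A4 AC.
Offset 12: leading byte 0xF1 = 11110001 → 4-byte char #5 = F1 8C 8B 83.
Offset 16: leading byte 0xF2 = 11110010 → 4-byte char #6 = F2 9C BC 8A.
Offset 20: leading byte 0xF2 = 11110010 → 4-byte char #7 = F2 BB 89 86.
Offset 24: leading byte 0xF1 = 11110001 → 4-byte char #8 = F1 A2 90 83.
Offset 28: leading byte 0xF4 = 11110100 → 4-byte char #9 = F4 87 98 82.
Leading byte 0xF4 = 11110100 matches 11110xxx → 4-byte sequence.
Byte 1: 0xF4 = 11110100, payload 100 (3 bits).
Byte 2: 0x87 = 10000111 (10xxxxxx ✓), payload 000111.
Byte 3: 0x98 = 10011000 (10xxxxxx ✓), payload 011000.
Byte 4: 0x82 = 10000010 (10xxxxxx ✓), payload 000010.
Concatenate: 100000111011000000010 = 0x107602 (21 bits → U+107602).

U+107602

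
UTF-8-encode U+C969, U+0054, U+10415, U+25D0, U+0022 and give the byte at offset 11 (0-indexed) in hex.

0x22

U+C969 → 3-byte form EC A5 A9 at offsets 0–2.
U+0054 → 1-byte form 54 at offsets 3–3.
U+10415 → 4-byte form F0 90 90 95 at offsets 4–7.
U+25D0 → 3-byte form E2 97 90 at offsets 8–10.
U+0022 → 1-byte form 22 at offsets 11–11.
Offset 11 falls in char 5's range; it's byte 1 of 22 = 0x22.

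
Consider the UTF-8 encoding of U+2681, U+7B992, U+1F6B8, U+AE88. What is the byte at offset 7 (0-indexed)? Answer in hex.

U+2681 → 3-byte form E2 9A 81 at offsets 0–2.
U+7B992 → 4-byte form F1 BB A6 92 at offsets 3–6.
U+1F6B8 → 4-byte form F0 9F 9A B8 at offsets 7–10.
Offset 7 falls in char 3's range; it's byte 1 of F0 9F 9A B8 = 0xF0.

0xF0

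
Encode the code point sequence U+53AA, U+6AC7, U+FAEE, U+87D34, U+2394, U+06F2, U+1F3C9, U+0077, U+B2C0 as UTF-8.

E5 8E AA E6 AB 87 EF AB AE F2 87 B4 B4 E2 8E 94 DB B2 F0 9F 8F 89 77 EB 8B 80

U+53AA: 3-byte form → E5 8E AA.
U+6AC7: 3-byte form → E6 AB 87.
U+FAEE: 3-byte form → EF AB AE.
U+87D34: 4-byte form → F2 87 B4 B4.
U+2394: 3-byte form → E2 8E 94.
U+06F2: 2-byte form → DB B2.
U+1F3C9: 4-byte form → F0 9F 8F 89.
U+0077: 1-byte form → 77.
U+B2C0: 3-byte form → EB 8B 80.
Concatenated (26 bytes): E5 8E AA E6 AB 87 EF AB AE F2 87 B4 B4 E2 8E 94 DB B2 F0 9F 8F 89 77 EB 8B 80.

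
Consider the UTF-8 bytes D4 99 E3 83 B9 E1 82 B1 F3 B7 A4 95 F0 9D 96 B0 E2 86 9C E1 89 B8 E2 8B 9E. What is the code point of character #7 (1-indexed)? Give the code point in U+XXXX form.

U+1278

Offset 0: leading byte 0xD4 = 11010100 → 2-byte char #1 = D4 99.
Offset 2: leading byte 0xE3 = 11100011 → 3-byte char #2 = E3 83 B9.
Offset 5: leading byte 0xE1 = 11100001 → 3-byte char #3 = E1 82 B1.
Offset 8: leading byte 0xF3 = 11110011 → 4-byte char #4 = F3 B7 A4 95.
Offset 12: leading byte 0xF0 = 11110000 → 4-byte char #5 = F0 9D 96 B0.
Offset 16: leading byte 0xE2 = 11100010 → 3-byte char #6 = E2 86 9C.
Offset 19: leading byte 0xE1 = 11100001 → 3-byte char #7 = E1 89 B8.
Leading byte 0xE1 = 11100001 matches 1110xxxx → 3-byte sequence.
Byte 1: 0xE1 = 11100001, payload 0001 (4 bits).
Byte 2: 0x89 = 10001001 (10xxxxxx ✓), payload 001001.
Byte 3: 0xB8 = 10111000 (10xxxxxx ✓), payload 111000.
Concatenate: 0001001001111000 = 0x1278 (16 bits → U+1278).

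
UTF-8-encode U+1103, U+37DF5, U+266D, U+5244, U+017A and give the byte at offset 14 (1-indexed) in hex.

0xC5

1-indexed offset 14 is 0-indexed offset 13.
U+1103 → 3-byte form E1 84 83 at offsets 0–2.
U+37DF5 → 4-byte form F0 B7 B7 B5 at offsets 3–6.
U+266D → 3-byte form E2 99 AD at offsets 7–9.
U+5244 → 3-byte form E5 89 84 at offsets 10–12.
U+017A → 2-byte form C5 BA at offsets 13–14.
Offset 13 falls in char 5's range; it's byte 1 of C5 BA = 0xC5.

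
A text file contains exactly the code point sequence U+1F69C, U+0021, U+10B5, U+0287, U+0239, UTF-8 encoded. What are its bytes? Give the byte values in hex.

F0 9F 9A 9C 21 E1 82 B5 CA 87 C8 B9

U+1F69C: 4-byte form → F0 9F 9A 9C.
U+0021: 1-byte form → 21.
U+10B5: 3-byte form → E1 82 B5.
U+0287: 2-byte form → CA 87.
U+0239: 2-byte form → C8 B9.
Concatenated (12 bytes): F0 9F 9A 9C 21 E1 82 B5 CA 87 C8 B9.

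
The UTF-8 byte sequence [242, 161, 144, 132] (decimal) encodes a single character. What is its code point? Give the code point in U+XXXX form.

U+A1404

Leading byte 0xF2 = 11110010 matches 11110xxx → 4-byte sequence.
Byte 1: 0xF2 = 11110010, payload 010 (3 bits).
Byte 2: 0xA1 = 10100001 (10xxxxxx ✓), payload 100001.
Byte 3: 0x90 = 10010000 (10xxxxxx ✓), payload 010000.
Byte 4: 0x84 = 10000100 (10xxxxxx ✓), payload 000100.
Concatenate: 010100001010000000100 = 0xA1404 (21 bits → U+A1404).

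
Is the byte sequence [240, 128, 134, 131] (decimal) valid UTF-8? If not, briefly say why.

invalid (overlong encoding)

Leading byte 0xF0 = 11110000 → 4-byte form.
Continuation bytes all match 10xxxxxx. Payload decodes to 0x183.
But 0x183 < 0x10000, the minimum for a 4-byte sequence — this is an overlong encoding.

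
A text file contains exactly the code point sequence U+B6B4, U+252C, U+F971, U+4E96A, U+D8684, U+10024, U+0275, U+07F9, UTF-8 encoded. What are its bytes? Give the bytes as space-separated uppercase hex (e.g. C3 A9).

EB 9A B4 E2 94 AC EF A5 B1 F1 8E A5 AA F3 98 9A 84 F0 90 80 A4 C9 B5 DF B9

U+B6B4: 3-byte form → EB 9A B4.
U+252C: 3-byte form → E2 94 AC.
U+F971: 3-byte form → EF A5 B1.
U+4E96A: 4-byte form → F1 8E A5 AA.
U+D8684: 4-byte form → F3 98 9A 84.
U+10024: 4-byte form → F0 90 80 A4.
U+0275: 2-byte form → C9 B5.
U+07F9: 2-byte form → DF B9.
Concatenated (25 bytes): EB 9A B4 E2 94 AC EF A5 B1 F1 8E A5 AA F3 98 9A 84 F0 90 80 A4 C9 B5 DF B9.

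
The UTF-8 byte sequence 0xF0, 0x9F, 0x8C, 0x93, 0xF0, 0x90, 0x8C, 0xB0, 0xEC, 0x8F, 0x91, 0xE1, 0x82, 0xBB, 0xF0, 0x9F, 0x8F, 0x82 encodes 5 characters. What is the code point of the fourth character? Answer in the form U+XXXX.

U+10BB

Offset 0: leading byte 0xF0 = 11110000 → 4-byte char #1 = F0 9F 8C 93.
Offset 4: leading byte 0xF0 = 11110000 → 4-byte char #2 = F0 90 8C B0.
Offset 8: leading byte 0xEC = 11101100 → 3-byte char #3 = EC 8F 91.
Offset 11: leading byte 0xE1 = 11100001 → 3-byte char #4 = E1 82 BB.
Leading byte 0xE1 = 11100001 matches 1110xxxx → 3-byte sequence.
Byte 1: 0xE1 = 11100001, payload 0001 (4 bits).
Byte 2: 0x82 = 10000010 (10xxxxxx ✓), payload 000010.
Byte 3: 0xBB = 10111011 (10xxxxxx ✓), payload 111011.
Concatenate: 0001000010111011 = 0x10BB (16 bits → U+10BB).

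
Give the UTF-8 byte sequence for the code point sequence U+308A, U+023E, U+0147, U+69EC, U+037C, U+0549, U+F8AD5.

U+308A: 3-byte form → E3 82 8A.
U+023E: 2-byte form → C8 BE.
U+0147: 2-byte form → C5 87.
U+69EC: 3-byte form → E6 A7 AC.
U+037C: 2-byte form → CD BC.
U+0549: 2-byte form → D5 89.
U+F8AD5: 4-byte form → F3 B8 AB 95.
Concatenated (18 bytes): E3 82 8A C8 BE C5 87 E6 A7 AC CD BC D5 89 F3 B8 AB 95.

E3 82 8A C8 BE C5 87 E6 A7 AC CD BC D5 89 F3 B8 AB 95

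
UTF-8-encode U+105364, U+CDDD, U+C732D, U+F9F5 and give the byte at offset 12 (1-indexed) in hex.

0xEF

1-indexed offset 12 is 0-indexed offset 11.
U+105364 → 4-byte form F4 85 8D A4 at offsets 0–3.
U+CDDD → 3-byte form EC B7 9D at offsets 4–6.
U+C732D → 4-byte form F3 87 8C AD at offsets 7–10.
U+F9F5 → 3-byte form EF A7 B5 at offsets 11–13.
Offset 11 falls in char 4's range; it's byte 1 of EF A7 B5 = 0xEF.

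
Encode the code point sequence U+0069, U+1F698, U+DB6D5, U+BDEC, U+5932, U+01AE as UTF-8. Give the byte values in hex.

69 F0 9F 9A 98 F3 9B 9B 95 EB B7 AC E5 A4 B2 C6 AE

U+0069: 1-byte form → 69.
U+1F698: 4-byte form → F0 9F 9A 98.
U+DB6D5: 4-byte form → F3 9B 9B 95.
U+BDEC: 3-byte form → EB B7 AC.
U+5932: 3-byte form → E5 A4 B2.
U+01AE: 2-byte form → C6 AE.
Concatenated (17 bytes): 69 F0 9F 9A 98 F3 9B 9B 95 EB B7 AC E5 A4 B2 C6 AE.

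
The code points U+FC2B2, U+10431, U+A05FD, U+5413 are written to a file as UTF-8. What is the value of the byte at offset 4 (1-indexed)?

1-indexed offset 4 is 0-indexed offset 3.
U+FC2B2 → 4-byte form F3 BC 8A B2 at offsets 0–3.
Offset 3 falls in char 1's range; it's byte 4 of F3 BC 8A B2 = 0xB2.

0xB2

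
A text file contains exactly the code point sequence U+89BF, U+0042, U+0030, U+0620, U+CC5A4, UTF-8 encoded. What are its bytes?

U+89BF: 3-byte form → E8 A6 BF.
U+0042: 1-byte form → 42.
U+0030: 1-byte form → 30.
U+0620: 2-byte form → D8 A0.
U+CC5A4: 4-byte form → F3 8C 96 A4.
Concatenated (11 bytes): E8 A6 BF 42 30 D8 A0 F3 8C 96 A4.

E8 A6 BF 42 30 D8 A0 F3 8C 96 A4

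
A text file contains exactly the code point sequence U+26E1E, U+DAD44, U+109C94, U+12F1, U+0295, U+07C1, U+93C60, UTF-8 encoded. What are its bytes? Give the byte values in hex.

U+26E1E: 4-byte form → F0 A6 B8 9E.
U+DAD44: 4-byte form → F3 9A B5 84.
U+109C94: 4-byte form → F4 89 B2 94.
U+12F1: 3-byte form → E1 8B B1.
U+0295: 2-byte form → CA 95.
U+07C1: 2-byte form → DF 81.
U+93C60: 4-byte form → F2 93 B1 A0.
Concatenated (23 bytes): F0 A6 B8 9E F3 9A B5 84 F4 89 B2 94 E1 8B B1 CA 95 DF 81 F2 93 B1 A0.

F0 A6 B8 9E F3 9A B5 84 F4 89 B2 94 E1 8B B1 CA 95 DF 81 F2 93 B1 A0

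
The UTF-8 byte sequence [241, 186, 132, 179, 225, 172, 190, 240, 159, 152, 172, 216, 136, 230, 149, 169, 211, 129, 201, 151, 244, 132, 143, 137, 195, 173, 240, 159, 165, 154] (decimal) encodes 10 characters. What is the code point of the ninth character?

U+00ED

Offset 0: leading byte 0xF1 = 11110001 → 4-byte char #1 = F1 BA 84 B3.
Offset 4: leading byte 0xE1 = 11100001 → 3-byte char #2 = E1 AC BE.
Offset 7: leading byte 0xF0 = 11110000 → 4-byte char #3 = F0 9F 98 AC.
Offset 11: leading byte 0xD8 = 11011000 → 2-byte char #4 = D8 88.
Offset 13: leading byte 0xE6 = 11100110 → 3-byte char #5 = E6 95 A9.
Offset 16: leading byte 0xD3 = 11010011 → 2-byte char #6 = D3 81.
Offset 18: leading byte 0xC9 = 11001001 → 2-byte char #7 = C9 97.
Offset 20: leading byte 0xF4 = 11110100 → 4-byte char #8 = F4 84 8F 89.
Offset 24: leading byte 0xC3 = 11000011 → 2-byte char #9 = C3 AD.
Leading byte 0xC3 = 11000011 matches 110xxxxx → 2-byte sequence.
Byte 1: 0xC3 = 11000011, payload 00011 (5 bits).
Byte 2: 0xAD = 10101101 (10xxxxxx ✓), payload 101101.
Concatenate: 00011101101 = 0xED (11 bits → U+00ED).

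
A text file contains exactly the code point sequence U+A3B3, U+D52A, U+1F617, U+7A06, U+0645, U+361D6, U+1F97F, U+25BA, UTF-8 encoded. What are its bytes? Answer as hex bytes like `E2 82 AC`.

U+A3B3: 3-byte form → EA 8E B3.
U+D52A: 3-byte form → ED 94 AA.
U+1F617: 4-byte form → F0 9F 98 97.
U+7A06: 3-byte form → E7 A8 86.
U+0645: 2-byte form → D9 85.
U+361D6: 4-byte form → F0 B6 87 96.
U+1F97F: 4-byte form → F0 9F A5 BF.
U+25BA: 3-byte form → E2 96 BA.
Concatenated (26 bytes): EA 8E B3 ED 94 AA F0 9F 98 97 E7 A8 86 D9 85 F0 B6 87 96 F0 9F A5 BF E2 96 BA.

EA 8E B3 ED 94 AA F0 9F 98 97 E7 A8 86 D9 85 F0 B6 87 96 F0 9F A5 BF E2 96 BA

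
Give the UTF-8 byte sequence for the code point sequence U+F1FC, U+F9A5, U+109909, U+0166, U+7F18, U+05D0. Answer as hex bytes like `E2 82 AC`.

EF 87 BC EF A6 A5 F4 89 A4 89 C5 A6 E7 BC 98 D7 90

U+F1FC: 3-byte form → EF 87 BC.
U+F9A5: 3-byte form → EF A6 A5.
U+109909: 4-byte form → F4 89 A4 89.
U+0166: 2-byte form → C5 A6.
U+7F18: 3-byte form → E7 BC 98.
U+05D0: 2-byte form → D7 90.
Concatenated (17 bytes): EF 87 BC EF A6 A5 F4 89 A4 89 C5 A6 E7 BC 98 D7 90.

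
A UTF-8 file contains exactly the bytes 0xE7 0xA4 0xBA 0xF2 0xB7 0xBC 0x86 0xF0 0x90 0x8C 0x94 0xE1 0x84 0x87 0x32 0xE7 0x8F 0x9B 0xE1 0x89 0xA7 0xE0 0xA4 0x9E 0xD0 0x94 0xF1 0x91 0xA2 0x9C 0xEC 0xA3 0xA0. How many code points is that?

Byte at offset 0: 0xE7 = 11100111 → 3-byte char (#1). Advance 3.
Byte at offset 3: 0xF2 = 11110010 → 4-byte char (#2). Advance 4.
Byte at offset 7: 0xF0 = 11110000 → 4-byte char (#3). Advance 4.
Byte at offset 11: 0xE1 = 11100001 → 3-byte char (#4). Advance 3.
Byte at offset 14: 0x32 = 00110010 → 1-byte char (#5). Advance 1.
Byte at offset 15: 0xE7 = 11100111 → 3-byte char (#6). Advance 3.
Byte at offset 18: 0xE1 = 11100001 → 3-byte char (#7). Advance 3.
Byte at offset 21: 0xE0 = 11100000 → 3-byte char (#8). Advance 3.
Byte at offset 24: 0xD0 = 11010000 → 2-byte char (#9). Advance 2.
Byte at offset 26: 0xF1 = 11110001 → 4-byte char (#10). Advance 4.
Byte at offset 30: 0xEC = 11101100 → 3-byte char (#11). Advance 3.
Reached end at offset 33 after 11 code points.

11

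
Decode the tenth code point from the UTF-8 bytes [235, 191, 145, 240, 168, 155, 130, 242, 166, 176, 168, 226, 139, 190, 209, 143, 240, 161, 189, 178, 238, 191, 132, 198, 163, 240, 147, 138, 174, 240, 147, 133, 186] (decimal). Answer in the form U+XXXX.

U+1317A

Offset 0: leading byte 0xEB = 11101011 → 3-byte char #1 = EB BF 91.
Offset 3: leading byte 0xF0 = 11110000 → 4-byte char #2 = F0 A8 9B 82.
Offset 7: leading byte 0xF2 = 11110010 → 4-byte char #3 = F2 A6 B0 A8.
Offset 11: leading byte 0xE2 = 11100010 → 3-byte char #4 = E2 8B BE.
Offset 14: leading byte 0xD1 = 11010001 → 2-byte char #5 = D1 8F.
Offset 16: leading byte 0xF0 = 11110000 → 4-byte char #6 = F0 A1 BD B2.
Offset 20: leading byte 0xEE = 11101110 → 3-byte char #7 = EE BF 84.
Offset 23: leading byte 0xC6 = 11000110 → 2-byte char #8 = C6 A3.
Offset 25: leading byte 0xF0 = 11110000 → 4-byte char #9 = F0 93 8A AE.
Offset 29: leading byte 0xF0 = 11110000 → 4-byte char #10 = F0 93 85 BA.
Leading byte 0xF0 = 11110000 matches 11110xxx → 4-byte sequence.
Byte 1: 0xF0 = 11110000, payload 000 (3 bits).
Byte 2: 0x93 = 10010011 (10xxxxxx ✓), payload 010011.
Byte 3: 0x85 = 10000101 (10xxxxxx ✓), payload 000101.
Byte 4: 0xBA = 10111010 (10xxxxxx ✓), payload 111010.
Concatenate: 000010011000101111010 = 0x1317A (21 bits → U+1317A).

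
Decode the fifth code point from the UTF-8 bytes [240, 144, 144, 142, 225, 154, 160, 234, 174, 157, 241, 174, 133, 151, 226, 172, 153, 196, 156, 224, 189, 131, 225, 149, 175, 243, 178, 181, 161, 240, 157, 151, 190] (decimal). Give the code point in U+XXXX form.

U+2B19

Offset 0: leading byte 0xF0 = 11110000 → 4-byte char #1 = F0 90 90 8E.
Offset 4: leading byte 0xE1 = 11100001 → 3-byte char #2 = E1 9A A0.
Offset 7: leading byte 0xEA = 11101010 → 3-byte char #3 = EA AE 9D.
Offset 10: leading byte 0xF1 = 11110001 → 4-byte char #4 = F1 AE 85 97.
Offset 14: leading byte 0xE2 = 11100010 → 3-byte char #5 = E2 AC 99.
Leading byte 0xE2 = 11100010 matches 1110xxxx → 3-byte sequence.
Byte 1: 0xE2 = 11100010, payload 0010 (4 bits).
Byte 2: 0xAC = 10101100 (10xxxxxx ✓), payload 101100.
Byte 3: 0x99 = 10011001 (10xxxxxx ✓), payload 011001.
Concatenate: 0010101100011001 = 0x2B19 (16 bits → U+2B19).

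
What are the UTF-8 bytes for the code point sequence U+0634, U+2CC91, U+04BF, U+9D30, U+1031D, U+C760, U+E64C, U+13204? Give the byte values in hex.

D8 B4 F0 AC B2 91 D2 BF E9 B4 B0 F0 90 8C 9D EC 9D A0 EE 99 8C F0 93 88 84

U+0634: 2-byte form → D8 B4.
U+2CC91: 4-byte form → F0 AC B2 91.
U+04BF: 2-byte form → D2 BF.
U+9D30: 3-byte form → E9 B4 B0.
U+1031D: 4-byte form → F0 90 8C 9D.
U+C760: 3-byte form → EC 9D A0.
U+E64C: 3-byte form → EE 99 8C.
U+13204: 4-byte form → F0 93 88 84.
Concatenated (25 bytes): D8 B4 F0 AC B2 91 D2 BF E9 B4 B0 F0 90 8C 9D EC 9D A0 EE 99 8C F0 93 88 84.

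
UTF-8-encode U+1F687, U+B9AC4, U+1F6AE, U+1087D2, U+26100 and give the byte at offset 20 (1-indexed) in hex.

1-indexed offset 20 is 0-indexed offset 19.
U+1F687 → 4-byte form F0 9F 9A 87 at offsets 0–3.
U+B9AC4 → 4-byte form F2 B9 AB 84 at offsets 4–7.
U+1F6AE → 4-byte form F0 9F 9A AE at offsets 8–11.
U+1087D2 → 4-byte form F4 88 9F 92 at offsets 12–15.
U+26100 → 4-byte form F0 A6 84 80 at offsets 16–19.
Offset 19 falls in char 5's range; it's byte 4 of F0 A6 84 80 = 0x80.

0x80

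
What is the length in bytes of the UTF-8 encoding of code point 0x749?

2

U+0749 = 0x749. UTF-8 uses 1 byte below 0x80, 2 below 0x800, 3 below 0x10000, 4 up to 0x10FFFF. 0x749 is in U+0080–U+07FF → 2 bytes.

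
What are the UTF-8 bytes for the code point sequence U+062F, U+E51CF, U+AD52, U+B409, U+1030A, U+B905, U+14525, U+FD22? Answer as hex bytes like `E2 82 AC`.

D8 AF F3 A5 87 8F EA B5 92 EB 90 89 F0 90 8C 8A EB A4 85 F0 94 94 A5 EF B4 A2

U+062F: 2-byte form → D8 AF.
U+E51CF: 4-byte form → F3 A5 87 8F.
U+AD52: 3-byte form → EA B5 92.
U+B409: 3-byte form → EB 90 89.
U+1030A: 4-byte form → F0 90 8C 8A.
U+B905: 3-byte form → EB A4 85.
U+14525: 4-byte form → F0 94 94 A5.
U+FD22: 3-byte form → EF B4 A2.
Concatenated (26 bytes): D8 AF F3 A5 87 8F EA B5 92 EB 90 89 F0 90 8C 8A EB A4 85 F0 94 94 A5 EF B4 A2.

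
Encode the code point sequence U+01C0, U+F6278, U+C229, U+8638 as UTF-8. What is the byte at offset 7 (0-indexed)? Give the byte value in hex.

U+01C0 → 2-byte form C7 80 at offsets 0–1.
U+F6278 → 4-byte form F3 B6 89 B8 at offsets 2–5.
U+C229 → 3-byte form EC 88 A9 at offsets 6–8.
Offset 7 falls in char 3's range; it's byte 2 of EC 88 A9 = 0x88.

0x88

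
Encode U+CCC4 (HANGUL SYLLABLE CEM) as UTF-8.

EC B3 84

U+CCC4 = 0xCCC4 = 52420 decimal. In range U+0800–U+FFFF → 3-byte form: 1110xxxx 10xxxxxx 10xxxxxx.
Binary (16 bits): 1100110011000100.
Split 4+6+6: 1100 | 110011 | 000100.
Byte 1: 11101100 = 0xEC.
Byte 2: 10110011 = 0xB3.
Byte 3: 10000100 = 0x84.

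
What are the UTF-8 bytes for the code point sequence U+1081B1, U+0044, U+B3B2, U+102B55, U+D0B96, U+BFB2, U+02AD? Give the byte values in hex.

F4 88 86 B1 44 EB 8E B2 F4 82 AD 95 F3 90 AE 96 EB BE B2 CA AD

U+1081B1: 4-byte form → F4 88 86 B1.
U+0044: 1-byte form → 44.
U+B3B2: 3-byte form → EB 8E B2.
U+102B55: 4-byte form → F4 82 AD 95.
U+D0B96: 4-byte form → F3 90 AE 96.
U+BFB2: 3-byte form → EB BE B2.
U+02AD: 2-byte form → CA AD.
Concatenated (21 bytes): F4 88 86 B1 44 EB 8E B2 F4 82 AD 95 F3 90 AE 96 EB BE B2 CA AD.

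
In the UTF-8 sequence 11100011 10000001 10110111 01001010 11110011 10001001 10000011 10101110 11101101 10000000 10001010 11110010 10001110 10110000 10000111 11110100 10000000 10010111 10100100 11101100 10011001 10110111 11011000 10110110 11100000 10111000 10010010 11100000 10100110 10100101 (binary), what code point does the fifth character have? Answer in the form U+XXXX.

U+8EC07

Offset 0: leading byte 0xE3 = 11100011 → 3-byte char #1 = E3 81 B7.
Offset 3: leading byte 0x4A = 01001010 → 1-byte char #2 = 4A.
Offset 4: leading byte 0xF3 = 11110011 → 4-byte char #3 = F3 89 83 AE.
Offset 8: leading byte 0xED = 11101101 → 3-byte char #4 = ED 80 8A.
Offset 11: leading byte 0xF2 = 11110010 → 4-byte char #5 = F2 8E B0 87.
Leading byte 0xF2 = 11110010 matches 11110xxx → 4-byte sequence.
Byte 1: 0xF2 = 11110010, payload 010 (3 bits).
Byte 2: 0x8E = 10001110 (10xxxxxx ✓), payload 001110.
Byte 3: 0xB0 = 10110000 (10xxxxxx ✓), payload 110000.
Byte 4: 0x87 = 10000111 (10xxxxxx ✓), payload 000111.
Concatenate: 010001110110000000111 = 0x8EC07 (21 bits → U+8EC07).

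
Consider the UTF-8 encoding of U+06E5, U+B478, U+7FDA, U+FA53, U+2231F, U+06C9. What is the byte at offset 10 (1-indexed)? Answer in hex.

1-indexed offset 10 is 0-indexed offset 9.
U+06E5 → 2-byte form DB A5 at offsets 0–1.
U+B478 → 3-byte form EB 91 B8 at offsets 2–4.
U+7FDA → 3-byte form E7 BF 9A at offsets 5–7.
U+FA53 → 3-byte form EF A9 93 at offsets 8–10.
Offset 9 falls in char 4's range; it's byte 2 of EF A9 93 = 0xA9.

0xA9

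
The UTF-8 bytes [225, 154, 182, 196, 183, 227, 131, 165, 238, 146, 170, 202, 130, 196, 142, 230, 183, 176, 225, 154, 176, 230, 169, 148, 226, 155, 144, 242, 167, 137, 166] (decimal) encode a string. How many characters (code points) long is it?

11

Byte at offset 0: 0xE1 = 11100001 → 3-byte char (#1). Advance 3.
Byte at offset 3: 0xC4 = 11000100 → 2-byte char (#2). Advance 2.
Byte at offset 5: 0xE3 = 11100011 → 3-byte char (#3). Advance 3.
Byte at offset 8: 0xEE = 11101110 → 3-byte char (#4). Advance 3.
Byte at offset 11: 0xCA = 11001010 → 2-byte char (#5). Advance 2.
Byte at offset 13: 0xC4 = 11000100 → 2-byte char (#6). Advance 2.
Byte at offset 15: 0xE6 = 11100110 → 3-byte char (#7). Advance 3.
Byte at offset 18: 0xE1 = 11100001 → 3-byte char (#8). Advance 3.
Byte at offset 21: 0xE6 = 11100110 → 3-byte char (#9). Advance 3.
Byte at offset 24: 0xE2 = 11100010 → 3-byte char (#10). Advance 3.
Byte at offset 27: 0xF2 = 11110010 → 4-byte char (#11). Advance 4.
Reached end at offset 31 after 11 code points.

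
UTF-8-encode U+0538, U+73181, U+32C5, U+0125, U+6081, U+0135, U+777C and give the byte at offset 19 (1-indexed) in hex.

1-indexed offset 19 is 0-indexed offset 18.
U+0538 → 2-byte form D4 B8 at offsets 0–1.
U+73181 → 4-byte form F1 B3 86 81 at offsets 2–5.
U+32C5 → 3-byte form E3 8B 85 at offsets 6–8.
U+0125 → 2-byte form C4 A5 at offsets 9–10.
U+6081 → 3-byte form E6 82 81 at offsets 11–13.
U+0135 → 2-byte form C4 B5 at offsets 14–15.
U+777C → 3-byte form E7 9D BC at offsets 16–18.
Offset 18 falls in char 7's range; it's byte 3 of E7 9D BC = 0xBC.

0xBC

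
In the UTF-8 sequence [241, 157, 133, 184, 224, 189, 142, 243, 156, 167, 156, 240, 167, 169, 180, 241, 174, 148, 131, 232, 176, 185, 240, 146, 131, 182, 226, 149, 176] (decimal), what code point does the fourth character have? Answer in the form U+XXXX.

U+27A74

Offset 0: leading byte 0xF1 = 11110001 → 4-byte char #1 = F1 9D 85 B8.
Offset 4: leading byte 0xE0 = 11100000 → 3-byte char #2 = E0 BD 8E.
Offset 7: leading byte 0xF3 = 11110011 → 4-byte char #3 = F3 9C A7 9C.
Offset 11: leading byte 0xF0 = 11110000 → 4-byte char #4 = F0 A7 A9 B4.
Leading byte 0xF0 = 11110000 matches 11110xxx → 4-byte sequence.
Byte 1: 0xF0 = 11110000, payload 000 (3 bits).
Byte 2: 0xA7 = 10100111 (10xxxxxx ✓), payload 100111.
Byte 3: 0xA9 = 10101001 (10xxxxxx ✓), payload 101001.
Byte 4: 0xB4 = 10110100 (10xxxxxx ✓), payload 110100.
Concatenate: 000100111101001110100 = 0x27A74 (21 bits → U+27A74).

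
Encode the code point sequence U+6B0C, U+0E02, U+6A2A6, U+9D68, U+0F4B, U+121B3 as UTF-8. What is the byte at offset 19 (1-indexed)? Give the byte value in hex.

1-indexed offset 19 is 0-indexed offset 18.
U+6B0C → 3-byte form E6 AC 8C at offsets 0–2.
U+0E02 → 3-byte form E0 B8 82 at offsets 3–5.
U+6A2A6 → 4-byte form F1 AA 8A A6 at offsets 6–9.
U+9D68 → 3-byte form E9 B5 A8 at offsets 10–12.
U+0F4B → 3-byte form E0 BD 8B at offsets 13–15.
U+121B3 → 4-byte form F0 92 86 B3 at offsets 16–19.
Offset 18 falls in char 6's range; it's byte 3 of F0 92 86 B3 = 0x86.

0x86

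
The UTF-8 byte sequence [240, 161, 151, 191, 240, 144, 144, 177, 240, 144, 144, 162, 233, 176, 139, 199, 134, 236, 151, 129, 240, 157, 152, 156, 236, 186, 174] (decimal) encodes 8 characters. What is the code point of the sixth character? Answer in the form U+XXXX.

U+C5C1

Offset 0: leading byte 0xF0 = 11110000 → 4-byte char #1 = F0 A1 97 BF.
Offset 4: leading byte 0xF0 = 11110000 → 4-byte char #2 = F0 90 90 B1.
Offset 8: leading byte 0xF0 = 11110000 → 4-byte char #3 = F0 90 90 A2.
Offset 12: leading byte 0xE9 = 11101001 → 3-byte char #4 = E9 B0 8B.
Offset 15: leading byte 0xC7 = 11000111 → 2-byte char #5 = C7 86.
Offset 17: leading byte 0xEC = 11101100 → 3-byte char #6 = EC 97 81.
Leading byte 0xEC = 11101100 matches 1110xxxx → 3-byte sequence.
Byte 1: 0xEC = 11101100, payload 1100 (4 bits).
Byte 2: 0x97 = 10010111 (10xxxxxx ✓), payload 010111.
Byte 3: 0x81 = 10000001 (10xxxxxx ✓), payload 000001.
Concatenate: 1100010111000001 = 0xC5C1 (16 bits → U+C5C1).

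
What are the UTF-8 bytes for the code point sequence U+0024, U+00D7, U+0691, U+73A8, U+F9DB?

24 C3 97 DA 91 E7 8E A8 EF A7 9B

U+0024: 1-byte form → 24.
U+00D7: 2-byte form → C3 97.
U+0691: 2-byte form → DA 91.
U+73A8: 3-byte form → E7 8E A8.
U+F9DB: 3-byte form → EF A7 9B.
Concatenated (11 bytes): 24 C3 97 DA 91 E7 8E A8 EF A7 9B.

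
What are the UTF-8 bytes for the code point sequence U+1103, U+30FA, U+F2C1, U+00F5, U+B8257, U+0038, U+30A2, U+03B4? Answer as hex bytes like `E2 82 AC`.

U+1103: 3-byte form → E1 84 83.
U+30FA: 3-byte form → E3 83 BA.
U+F2C1: 3-byte form → EF 8B 81.
U+00F5: 2-byte form → C3 B5.
U+B8257: 4-byte form → F2 B8 89 97.
U+0038: 1-byte form → 38.
U+30A2: 3-byte form → E3 82 A2.
U+03B4: 2-byte form → CE B4.
Concatenated (21 bytes): E1 84 83 E3 83 BA EF 8B 81 C3 B5 F2 B8 89 97 38 E3 82 A2 CE B4.

E1 84 83 E3 83 BA EF 8B 81 C3 B5 F2 B8 89 97 38 E3 82 A2 CE B4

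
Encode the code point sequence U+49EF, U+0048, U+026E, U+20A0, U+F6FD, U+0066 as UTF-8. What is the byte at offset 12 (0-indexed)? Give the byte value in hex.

0x66

U+49EF → 3-byte form E4 A7 AF at offsets 0–2.
U+0048 → 1-byte form 48 at offsets 3–3.
U+026E → 2-byte form C9 AE at offsets 4–5.
U+20A0 → 3-byte form E2 82 A0 at offsets 6–8.
U+F6FD → 3-byte form EF 9B BD at offsets 9–11.
U+0066 → 1-byte form 66 at offsets 12–12.
Offset 12 falls in char 6's range; it's byte 1 of 66 = 0x66.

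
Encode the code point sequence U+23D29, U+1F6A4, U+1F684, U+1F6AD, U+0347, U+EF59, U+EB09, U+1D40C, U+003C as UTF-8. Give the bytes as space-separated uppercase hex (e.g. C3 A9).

F0 A3 B4 A9 F0 9F 9A A4 F0 9F 9A 84 F0 9F 9A AD CD 87 EE BD 99 EE AC 89 F0 9D 90 8C 3C

U+23D29: 4-byte form → F0 A3 B4 A9.
U+1F6A4: 4-byte form → F0 9F 9A A4.
U+1F684: 4-byte form → F0 9F 9A 84.
U+1F6AD: 4-byte form → F0 9F 9A AD.
U+0347: 2-byte form → CD 87.
U+EF59: 3-byte form → EE BD 99.
U+EB09: 3-byte form → EE AC 89.
U+1D40C: 4-byte form → F0 9D 90 8C.
U+003C: 1-byte form → 3C.
Concatenated (29 bytes): F0 A3 B4 A9 F0 9F 9A A4 F0 9F 9A 84 F0 9F 9A AD CD 87 EE BD 99 EE AC 89 F0 9D 90 8C 3C.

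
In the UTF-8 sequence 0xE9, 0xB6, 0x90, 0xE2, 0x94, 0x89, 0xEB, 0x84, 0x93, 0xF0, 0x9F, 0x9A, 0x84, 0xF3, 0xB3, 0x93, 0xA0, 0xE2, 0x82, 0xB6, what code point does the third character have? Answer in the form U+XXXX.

Offset 0: leading byte 0xE9 = 11101001 → 3-byte char #1 = E9 B6 90.
Offset 3: leading byte 0xE2 = 11100010 → 3-byte char #2 = E2 94 89.
Offset 6: leading byte 0xEB = 11101011 → 3-byte char #3 = EB 84 93.
Leading byte 0xEB = 11101011 matches 1110xxxx → 3-byte sequence.
Byte 1: 0xEB = 11101011, payload 1011 (4 bits).
Byte 2: 0x84 = 10000100 (10xxxxxx ✓), payload 000100.
Byte 3: 0x93 = 10010011 (10xxxxxx ✓), payload 010011.
Concatenate: 1011000100010011 = 0xB113 (16 bits → U+B113).

U+B113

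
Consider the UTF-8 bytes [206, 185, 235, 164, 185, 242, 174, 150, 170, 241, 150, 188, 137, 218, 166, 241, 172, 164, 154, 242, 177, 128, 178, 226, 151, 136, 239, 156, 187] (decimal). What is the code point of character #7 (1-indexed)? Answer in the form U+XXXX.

Offset 0: leading byte 0xCE = 11001110 → 2-byte char #1 = CE B9.
Offset 2: leading byte 0xEB = 11101011 → 3-byte char #2 = EB A4 B9.
Offset 5: leading byte 0xF2 = 11110010 → 4-byte char #3 = F2 AE 96 AA.
Offset 9: leading byte 0xF1 = 11110001 → 4-byte char #4 = F1 96 BC 89.
Offset 13: leading byte 0xDA = 11011010 → 2-byte char #5 = DA A6.
Offset 15: leading byte 0xF1 = 11110001 → 4-byte char #6 = F1 AC A4 9A.
Offset 19: leading byte 0xF2 = 11110010 → 4-byte char #7 = F2 B1 80 B2.
Leading byte 0xF2 = 11110010 matches 11110xxx → 4-byte sequence.
Byte 1: 0xF2 = 11110010, payload 010 (3 bits).
Byte 2: 0xB1 = 10110001 (10xxxxxx ✓), payload 110001.
Byte 3: 0x80 = 10000000 (10xxxxxx ✓), payload 000000.
Byte 4: 0xB2 = 10110010 (10xxxxxx ✓), payload 110010.
Concatenate: 010110001000000110010 = 0xB1032 (21 bits → U+B1032).

U+B1032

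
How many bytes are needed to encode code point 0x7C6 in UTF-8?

U+07C6 = 0x7C6. UTF-8 uses 1 byte below 0x80, 2 below 0x800, 3 below 0x10000, 4 up to 0x10FFFF. 0x7C6 is in U+0080–U+07FF → 2 bytes.

2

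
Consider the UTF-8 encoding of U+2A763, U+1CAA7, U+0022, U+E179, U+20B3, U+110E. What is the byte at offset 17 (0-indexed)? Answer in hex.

0x8E

U+2A763 → 4-byte form F0 AA 9D A3 at offsets 0–3.
U+1CAA7 → 4-byte form F0 9C AA A7 at offsets 4–7.
U+0022 → 1-byte form 22 at offsets 8–8.
U+E179 → 3-byte form EE 85 B9 at offsets 9–11.
U+20B3 → 3-byte form E2 82 B3 at offsets 12–14.
U+110E → 3-byte form E1 84 8E at offsets 15–17.
Offset 17 falls in char 6's range; it's byte 3 of E1 84 8E = 0x8E.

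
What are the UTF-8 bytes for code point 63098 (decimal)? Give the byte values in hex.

U+F67A = 0xF67A = 63098 decimal. In range U+0800–U+FFFF → 3-byte form: 1110xxxx 10xxxxxx 10xxxxxx.
Binary (16 bits): 1111011001111010.
Split 4+6+6: 1111 | 011001 | 111010.
Byte 1: 11101111 = 0xEF.
Byte 2: 10011001 = 0x99.
Byte 3: 10111010 = 0xBA.

EF 99 BA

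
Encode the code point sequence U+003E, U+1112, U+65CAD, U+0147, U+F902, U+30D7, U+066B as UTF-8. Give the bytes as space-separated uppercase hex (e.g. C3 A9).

3E E1 84 92 F1 A5 B2 AD C5 87 EF A4 82 E3 83 97 D9 AB

U+003E: 1-byte form → 3E.
U+1112: 3-byte form → E1 84 92.
U+65CAD: 4-byte form → F1 A5 B2 AD.
U+0147: 2-byte form → C5 87.
U+F902: 3-byte form → EF A4 82.
U+30D7: 3-byte form → E3 83 97.
U+066B: 2-byte form → D9 AB.
Concatenated (18 bytes): 3E E1 84 92 F1 A5 B2 AD C5 87 EF A4 82 E3 83 97 D9 AB.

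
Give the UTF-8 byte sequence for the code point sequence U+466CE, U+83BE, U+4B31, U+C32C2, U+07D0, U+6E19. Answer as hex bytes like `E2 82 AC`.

F1 86 9B 8E E8 8E BE E4 AC B1 F3 83 8B 82 DF 90 E6 B8 99

U+466CE: 4-byte form → F1 86 9B 8E.
U+83BE: 3-byte form → E8 8E BE.
U+4B31: 3-byte form → E4 AC B1.
U+C32C2: 4-byte form → F3 83 8B 82.
U+07D0: 2-byte form → DF 90.
U+6E19: 3-byte form → E6 B8 99.
Concatenated (19 bytes): F1 86 9B 8E E8 8E BE E4 AC B1 F3 83 8B 82 DF 90 E6 B8 99.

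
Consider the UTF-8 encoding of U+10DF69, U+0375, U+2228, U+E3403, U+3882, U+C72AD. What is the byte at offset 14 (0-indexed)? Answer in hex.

U+10DF69 → 4-byte form F4 8D BD A9 at offsets 0–3.
U+0375 → 2-byte form CD B5 at offsets 4–5.
U+2228 → 3-byte form E2 88 A8 at offsets 6–8.
U+E3403 → 4-byte form F3 A3 90 83 at offsets 9–12.
U+3882 → 3-byte form E3 A2 82 at offsets 13–15.
Offset 14 falls in char 5's range; it's byte 2 of E3 A2 82 = 0xA2.

0xA2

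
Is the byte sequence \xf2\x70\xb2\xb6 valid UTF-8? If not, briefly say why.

invalid (non-continuation byte where continuation expected)

Leading byte 0xF2 = 11110010 → 4-byte form.
Byte 2 is 0x70 = 01110000, which is not 10xxxxxx — expected a continuation byte.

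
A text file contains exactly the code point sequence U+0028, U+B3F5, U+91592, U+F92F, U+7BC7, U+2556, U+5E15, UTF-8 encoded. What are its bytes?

28 EB 8F B5 F2 91 96 92 EF A4 AF E7 AF 87 E2 95 96 E5 B8 95

U+0028: 1-byte form → 28.
U+B3F5: 3-byte form → EB 8F B5.
U+91592: 4-byte form → F2 91 96 92.
U+F92F: 3-byte form → EF A4 AF.
U+7BC7: 3-byte form → E7 AF 87.
U+2556: 3-byte form → E2 95 96.
U+5E15: 3-byte form → E5 B8 95.
Concatenated (20 bytes): 28 EB 8F B5 F2 91 96 92 EF A4 AF E7 AF 87 E2 95 96 E5 B8 95.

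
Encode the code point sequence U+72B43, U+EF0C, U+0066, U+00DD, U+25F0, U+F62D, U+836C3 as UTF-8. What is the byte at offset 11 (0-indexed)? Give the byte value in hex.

U+72B43 → 4-byte form F1 B2 AD 83 at offsets 0–3.
U+EF0C → 3-byte form EE BC 8C at offsets 4–6.
U+0066 → 1-byte form 66 at offsets 7–7.
U+00DD → 2-byte form C3 9D at offsets 8–9.
U+25F0 → 3-byte form E2 97 B0 at offsets 10–12.
Offset 11 falls in char 5's range; it's byte 2 of E2 97 B0 = 0x97.

0x97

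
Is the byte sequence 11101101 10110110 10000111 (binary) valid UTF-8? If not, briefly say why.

invalid (encodes a surrogate (U+D800–U+DFFF))

Structurally a 3-byte sequence; payload = 0xDD87.
But 0xDD87 is in U+D800–U+DFFF, the surrogate range. Surrogates are not Unicode scalar values and are forbidden in UTF-8.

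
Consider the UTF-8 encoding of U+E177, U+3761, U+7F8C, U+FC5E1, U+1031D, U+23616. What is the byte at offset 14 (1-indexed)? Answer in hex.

1-indexed offset 14 is 0-indexed offset 13.
U+E177 → 3-byte form EE 85 B7 at offsets 0–2.
U+3761 → 3-byte form E3 9D A1 at offsets 3–5.
U+7F8C → 3-byte form E7 BE 8C at offsets 6–8.
U+FC5E1 → 4-byte form F3 BC 97 A1 at offsets 9–12.
U+1031D → 4-byte form F0 90 8C 9D at offsets 13–16.
Offset 13 falls in char 5's range; it's byte 1 of F0 90 8C 9D = 0xF0.

0xF0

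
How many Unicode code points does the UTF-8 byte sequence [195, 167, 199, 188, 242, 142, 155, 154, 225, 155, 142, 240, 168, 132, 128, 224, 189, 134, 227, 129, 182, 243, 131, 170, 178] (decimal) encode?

Byte at offset 0: 0xC3 = 11000011 → 2-byte char (#1). Advance 2.
Byte at offset 2: 0xC7 = 11000111 → 2-byte char (#2). Advance 2.
Byte at offset 4: 0xF2 = 11110010 → 4-byte char (#3). Advance 4.
Byte at offset 8: 0xE1 = 11100001 → 3-byte char (#4). Advance 3.
Byte at offset 11: 0xF0 = 11110000 → 4-byte char (#5). Advance 4.
Byte at offset 15: 0xE0 = 11100000 → 3-byte char (#6). Advance 3.
Byte at offset 18: 0xE3 = 11100011 → 3-byte char (#7). Advance 3.
Byte at offset 21: 0xF3 = 11110011 → 4-byte char (#8). Advance 4.
Reached end at offset 25 after 8 code points.

8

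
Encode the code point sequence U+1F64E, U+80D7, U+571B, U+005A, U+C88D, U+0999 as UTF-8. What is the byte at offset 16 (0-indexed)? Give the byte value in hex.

U+1F64E → 4-byte form F0 9F 99 8E at offsets 0–3.
U+80D7 → 3-byte form E8 83 97 at offsets 4–6.
U+571B → 3-byte form E5 9C 9B at offsets 7–9.
U+005A → 1-byte form 5A at offsets 10–10.
U+C88D → 3-byte form EC A2 8D at offsets 11–13.
U+0999 → 3-byte form E0 A6 99 at offsets 14–16.
Offset 16 falls in char 6's range; it's byte 3 of E0 A6 99 = 0x99.

0x99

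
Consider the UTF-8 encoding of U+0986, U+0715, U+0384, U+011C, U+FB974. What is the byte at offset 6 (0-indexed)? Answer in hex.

0x84

U+0986 → 3-byte form E0 A6 86 at offsets 0–2.
U+0715 → 2-byte form DC 95 at offsets 3–4.
U+0384 → 2-byte form CE 84 at offsets 5–6.
Offset 6 falls in char 3's range; it's byte 2 of CE 84 = 0x84.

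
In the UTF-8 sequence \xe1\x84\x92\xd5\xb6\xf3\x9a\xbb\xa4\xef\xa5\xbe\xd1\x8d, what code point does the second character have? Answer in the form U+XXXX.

Offset 0: leading byte 0xE1 = 11100001 → 3-byte char #1 = E1 84 92.
Offset 3: leading byte 0xD5 = 11010101 → 2-byte char #2 = D5 B6.
Leading byte 0xD5 = 11010101 matches 110xxxxx → 2-byte sequence.
Byte 1: 0xD5 = 11010101, payload 10101 (5 bits).
Byte 2: 0xB6 = 10110110 (10xxxxxx ✓), payload 110110.
Concatenate: 10101110110 = 0x576 (11 bits → U+0576).

U+0576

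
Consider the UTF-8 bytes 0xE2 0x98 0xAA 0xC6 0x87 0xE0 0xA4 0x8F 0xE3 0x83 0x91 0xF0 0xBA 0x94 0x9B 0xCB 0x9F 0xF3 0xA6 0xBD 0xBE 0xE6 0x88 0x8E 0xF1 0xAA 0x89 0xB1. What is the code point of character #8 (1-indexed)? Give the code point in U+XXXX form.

Offset 0: leading byte 0xE2 = 11100010 → 3-byte char #1 = E2 98 AA.
Offset 3: leading byte 0xC6 = 11000110 → 2-byte char #2 = C6 87.
Offset 5: leading byte 0xE0 = 11100000 → 3-byte char #3 = E0 A4 8F.
Offset 8: leading byte 0xE3 = 11100011 → 3-byte char #4 = E3 83 91.
Offset 11: leading byte 0xF0 = 11110000 → 4-byte char #5 = F0 BA 94 9B.
Offset 15: leading byte 0xCB = 11001011 → 2-byte char #6 = CB 9F.
Offset 17: leading byte 0xF3 = 11110011 → 4-byte char #7 = F3 A6 BD BE.
Offset 21: leading byte 0xE6 = 11100110 → 3-byte char #8 = E6 88 8E.
Leading byte 0xE6 = 11100110 matches 1110xxxx → 3-byte sequence.
Byte 1: 0xE6 = 11100110, payload 0110 (4 bits).
Byte 2: 0x88 = 10001000 (10xxxxxx ✓), payload 001000.
Byte 3: 0x8E = 10001110 (10xxxxxx ✓), payload 001110.
Concatenate: 0110001000001110 = 0x620E (16 bits → U+620E).

U+620E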